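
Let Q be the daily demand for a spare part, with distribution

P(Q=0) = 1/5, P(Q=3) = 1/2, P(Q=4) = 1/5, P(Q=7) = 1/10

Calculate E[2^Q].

E[2^Q] = Σ 2^q·P(Q=q)
 = 1·1/5 + 8·1/2 + 16·1/5 + 128·1/10
 = 1/5 + 4 + 16/5 + 64/5
 = 101/5

20.2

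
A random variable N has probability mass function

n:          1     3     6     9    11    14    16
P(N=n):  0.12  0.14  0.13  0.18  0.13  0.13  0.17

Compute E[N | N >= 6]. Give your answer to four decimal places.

P(N >= 6) = 0.13 + 0.18 + 0.13 + 0.13 + 0.17 = 0.74.
E[N | N >= 6] = [6·0.13 + 9·0.18 + 11·0.13 + 14·0.13 + 16·0.17] / 0.74
 = 8.37 / 0.74
 = 837/74

11.3108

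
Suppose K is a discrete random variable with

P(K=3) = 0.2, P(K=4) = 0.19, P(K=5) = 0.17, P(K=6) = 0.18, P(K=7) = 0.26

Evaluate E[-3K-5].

-20.33

E[-3K-5] = Σ (-3k-5)·P(K=k)
 = (-14)·0.2 + (-17)·0.19 + (-20)·0.17 + (-23)·0.18 + (-26)·0.26
 = (-2.8) + (-3.23) + (-3.4) + (-4.14) + (-6.76)
 = -20.33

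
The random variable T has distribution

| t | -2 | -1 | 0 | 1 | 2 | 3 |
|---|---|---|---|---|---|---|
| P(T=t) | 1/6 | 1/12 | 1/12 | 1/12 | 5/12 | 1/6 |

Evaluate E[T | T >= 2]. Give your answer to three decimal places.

P(T >= 2) = 5/12 + 1/6 = 7/12.
E[T | T >= 2] = [2·5/12 + 3·1/6] / (7/12)
 = 4/3 / (7/12)
 = 16/7

2.286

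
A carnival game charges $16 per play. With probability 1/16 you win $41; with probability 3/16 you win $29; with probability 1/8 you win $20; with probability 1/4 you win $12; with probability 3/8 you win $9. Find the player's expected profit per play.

E[payout] = 41·1/16 + 29·3/16 + 20·1/8 + 12·1/4 + 9·3/8
 = 41/16 + 87/16 + 5/2 + 3 + 27/8
 = 135/8
Net = 135/8 - 16 = 7/8

0.875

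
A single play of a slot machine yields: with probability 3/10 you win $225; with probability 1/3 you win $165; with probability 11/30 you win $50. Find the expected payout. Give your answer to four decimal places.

140.8333

E[payout] = 225·3/10 + 165·1/3 + 50·11/30
 = 135/2 + 55 + 55/3
 = 845/6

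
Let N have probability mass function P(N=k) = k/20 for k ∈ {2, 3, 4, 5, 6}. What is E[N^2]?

E[N^2] = Σ n^2·P(N=n)
 = 4·1/10 + 9·3/20 + 16·1/5 + 25·1/4 + 36·3/10
 = 2/5 + 27/20 + 16/5 + 25/4 + 54/5
 = 22

22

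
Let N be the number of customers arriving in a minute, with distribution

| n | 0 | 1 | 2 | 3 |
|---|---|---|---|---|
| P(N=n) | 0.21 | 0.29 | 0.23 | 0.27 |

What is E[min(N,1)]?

0.79

E[min(N,1)] = Σ min(n,1)·P(N=n)
 = 0·0.21 + 1·0.29 + 1·0.23 + 1·0.27
 = 0 + 0.29 + 0.23 + 0.27
 = 0.79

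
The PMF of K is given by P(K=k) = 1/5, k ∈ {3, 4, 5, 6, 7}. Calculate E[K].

E[K] = Σ k·P(K=k)
 = 3·1/5 + 4·1/5 + 5·1/5 + 6·1/5 + 7·1/5
 = 3/5 + 4/5 + 1 + 6/5 + 7/5
 = 5

5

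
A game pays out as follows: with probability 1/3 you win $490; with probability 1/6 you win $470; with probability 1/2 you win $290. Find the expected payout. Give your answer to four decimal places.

386.6667

E[payout] = 490·1/3 + 470·1/6 + 290·1/2
 = 490/3 + 235/3 + 145
 = 1160/3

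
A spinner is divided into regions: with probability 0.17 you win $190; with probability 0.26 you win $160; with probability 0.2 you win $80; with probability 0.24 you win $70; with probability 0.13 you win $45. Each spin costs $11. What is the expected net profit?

E[payout] = 190·0.17 + 160·0.26 + 80·0.2 + 70·0.24 + 45·0.13
 = 32.3 + 41.6 + 16 + 16.8 + 5.85
 = 112.55
Net = 112.55 - 11 = 101.55

101.55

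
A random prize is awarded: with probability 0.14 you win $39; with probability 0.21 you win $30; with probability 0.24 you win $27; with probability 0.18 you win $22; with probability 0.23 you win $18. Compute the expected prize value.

E[payout] = 39·0.14 + 30·0.21 + 27·0.24 + 22·0.18 + 18·0.23
 = 5.46 + 6.3 + 6.48 + 3.96 + 4.14
 = 26.34

26.34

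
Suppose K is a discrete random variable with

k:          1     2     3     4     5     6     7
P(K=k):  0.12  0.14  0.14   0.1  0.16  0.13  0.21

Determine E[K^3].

E[K^3] = Σ k^3·P(K=k)
 = 1·0.12 + 8·0.14 + 27·0.14 + 64·0.1 + 125·0.16 + 216·0.13 + 343·0.21
 = 0.12 + 1.12 + 3.78 + 6.4 + 20 + 28.08 + 72.03
 = 131.53

131.53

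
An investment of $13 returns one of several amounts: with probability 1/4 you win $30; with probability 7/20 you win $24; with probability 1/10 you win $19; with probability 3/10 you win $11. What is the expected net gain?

8.1

E[payout] = 30·1/4 + 24·7/20 + 19·1/10 + 11·3/10
 = 15/2 + 42/5 + 19/10 + 33/10
 = 211/10
Net = 211/10 - 13 = 81/10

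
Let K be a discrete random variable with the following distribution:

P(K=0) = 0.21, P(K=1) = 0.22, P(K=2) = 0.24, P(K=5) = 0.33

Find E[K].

2.35

E[K] = Σ k·P(K=k)
 = 0·0.21 + 1·0.22 + 2·0.24 + 5·0.33
 = 0 + 0.22 + 0.48 + 1.65
 = 2.35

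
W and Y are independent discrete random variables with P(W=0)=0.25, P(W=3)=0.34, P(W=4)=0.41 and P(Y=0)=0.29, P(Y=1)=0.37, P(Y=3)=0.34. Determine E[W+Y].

E[W+Y] = Σ_w Σ_y (w+y) · P(W=w)P(Y=y)
 = 0·0.0725 + 1·0.0925 + 3·0.085 + 3·0.0986 + 4·0.1258 + 6·0.1156 + 4·0.1189 + 5·0.1517 + 7·0.1394
 = 0 + 0.0925 + 0.255 + 0.2958 + 0.5032 + 0.6936 + 0.4756 + 0.7585 + 0.9758
 = 4.05

4.05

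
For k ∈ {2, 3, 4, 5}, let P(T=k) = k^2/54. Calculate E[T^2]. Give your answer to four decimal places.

E[T^2] = Σ t^2·P(T=t)
 = 4·2/27 + 9·1/6 + 16·8/27 + 25·25/54
 = 8/27 + 3/2 + 128/27 + 625/54
 = 163/9

18.1111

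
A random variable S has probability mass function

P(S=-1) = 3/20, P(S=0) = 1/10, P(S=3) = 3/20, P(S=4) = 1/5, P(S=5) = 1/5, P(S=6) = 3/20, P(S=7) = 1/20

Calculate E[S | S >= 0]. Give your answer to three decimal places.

P(S >= 0) = 1/10 + 3/20 + 1/5 + 1/5 + 3/20 + 1/20 = 17/20.
E[S | S >= 0] = [0·1/10 + 3·3/20 + 4·1/5 + 5·1/5 + 6·3/20 + 7·1/20] / (17/20)
 = 7/2 / (17/20)
 = 70/17

4.118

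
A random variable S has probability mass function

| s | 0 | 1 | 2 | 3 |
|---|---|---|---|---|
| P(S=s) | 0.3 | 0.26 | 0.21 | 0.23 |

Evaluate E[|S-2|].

1.09

E[|S-2|] = Σ |s-2|·P(S=s)
 = 2·0.3 + 1·0.26 + 0·0.21 + 1·0.23
 = 0.6 + 0.26 + 0 + 0.23
 = 1.09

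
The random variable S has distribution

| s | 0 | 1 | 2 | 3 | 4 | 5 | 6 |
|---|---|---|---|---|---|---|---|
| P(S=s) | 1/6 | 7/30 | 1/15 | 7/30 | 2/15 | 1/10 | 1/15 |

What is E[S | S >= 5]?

5.4

P(S >= 5) = 1/10 + 1/15 = 1/6.
E[S | S >= 5] = [5·1/10 + 6·1/15] / (1/6)
 = 9/10 / (1/6)
 = 27/5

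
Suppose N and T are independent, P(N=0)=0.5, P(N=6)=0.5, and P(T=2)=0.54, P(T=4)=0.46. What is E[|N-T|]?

3

E[|N-T|] = Σ_n Σ_t |n-t| · P(N=n)P(T=t)
 = 2·0.27 + 4·0.23 + 4·0.27 + 2·0.23
 = 0.54 + 0.92 + 1.08 + 0.46
 = 3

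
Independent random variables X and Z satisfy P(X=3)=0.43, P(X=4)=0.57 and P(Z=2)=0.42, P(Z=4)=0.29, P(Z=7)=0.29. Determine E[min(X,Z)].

E[min(X,Z)] = Σ_x Σ_z min(x,z) · P(X=x)P(Z=z)
 = 2·0.1806 + 3·0.1247 + 3·0.1247 + 2·0.2394 + 4·0.1653 + 4·0.1653
 = 0.3612 + 0.3741 + 0.3741 + 0.4788 + 0.6612 + 0.6612
 = 2.9106

2.9106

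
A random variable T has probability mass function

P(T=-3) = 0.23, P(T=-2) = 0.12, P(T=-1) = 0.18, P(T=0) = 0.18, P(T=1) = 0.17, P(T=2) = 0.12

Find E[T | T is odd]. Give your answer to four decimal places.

P(T is odd) = 0.23 + 0.18 + 0.17 = 0.58.
E[T | T is odd] = [(-3)·0.23 + (-1)·0.18 + 1·0.17] / 0.58
 = -0.7 / 0.58
 = -35/29

-1.2069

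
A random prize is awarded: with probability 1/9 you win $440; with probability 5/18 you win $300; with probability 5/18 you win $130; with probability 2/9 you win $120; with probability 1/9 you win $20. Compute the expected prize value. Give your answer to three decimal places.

197.222

E[payout] = 440·1/9 + 300·5/18 + 130·5/18 + 120·2/9 + 20·1/9
 = 440/9 + 250/3 + 325/9 + 80/3 + 20/9
 = 1775/9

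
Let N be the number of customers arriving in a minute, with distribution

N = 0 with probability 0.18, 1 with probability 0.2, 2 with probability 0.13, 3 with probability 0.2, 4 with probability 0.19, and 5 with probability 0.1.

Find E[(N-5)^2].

9.86

E[(N-5)^2] = Σ (n-5)^2·P(N=n)
 = 25·0.18 + 16·0.2 + 9·0.13 + 4·0.2 + 1·0.19 + 0·0.1
 = 4.5 + 3.2 + 1.17 + 0.8 + 0.19 + 0
 = 9.86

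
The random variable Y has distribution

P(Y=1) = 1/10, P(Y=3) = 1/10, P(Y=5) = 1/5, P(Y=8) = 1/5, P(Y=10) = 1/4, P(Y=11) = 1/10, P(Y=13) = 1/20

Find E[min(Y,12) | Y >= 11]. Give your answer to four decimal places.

11.3333

P(Y >= 11) = 1/10 + 1/20 = 3/20.
E[min(Y,12) | Y >= 11] = [11·1/10 + 12·1/20] / (3/20)
 = 17/10 / (3/20)
 = 34/3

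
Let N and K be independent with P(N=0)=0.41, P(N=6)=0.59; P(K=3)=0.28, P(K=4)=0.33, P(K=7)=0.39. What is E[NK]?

E[NK] = Σ_n Σ_k nk · P(N=n)P(K=k)
 = 0·0.1148 + 0·0.1353 + 0·0.1599 + 18·0.1652 + 24·0.1947 + 42·0.2301
 = 0 + 0 + 0 + 2.9736 + 4.6728 + 9.6642
 = 17.3106

17.3106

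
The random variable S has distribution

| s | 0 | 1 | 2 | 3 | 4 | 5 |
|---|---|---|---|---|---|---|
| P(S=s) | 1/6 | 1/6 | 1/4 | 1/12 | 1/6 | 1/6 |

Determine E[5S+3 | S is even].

13

P(S is even) = 1/6 + 1/4 + 1/6 = 7/12.
E[5S+3 | S is even] = [3·1/6 + 13·1/4 + 23·1/6] / (7/12)
 = 91/12 / (7/12)
 = 13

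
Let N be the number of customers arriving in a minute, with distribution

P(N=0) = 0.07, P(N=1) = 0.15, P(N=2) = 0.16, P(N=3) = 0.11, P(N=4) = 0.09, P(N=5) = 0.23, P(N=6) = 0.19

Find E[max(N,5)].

E[max(N,5)] = Σ max(n,5)·P(N=n)
 = 5·0.07 + 5·0.15 + 5·0.16 + 5·0.11 + 5·0.09 + 5·0.23 + 6·0.19
 = 0.35 + 0.75 + 0.8 + 0.55 + 0.45 + 1.15 + 1.14
 = 5.19

5.19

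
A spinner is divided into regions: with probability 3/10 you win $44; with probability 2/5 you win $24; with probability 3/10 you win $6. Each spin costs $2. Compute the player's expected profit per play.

22.6

E[payout] = 44·3/10 + 24·2/5 + 6·3/10
 = 66/5 + 48/5 + 9/5
 = 123/5
Net = 123/5 - 2 = 113/5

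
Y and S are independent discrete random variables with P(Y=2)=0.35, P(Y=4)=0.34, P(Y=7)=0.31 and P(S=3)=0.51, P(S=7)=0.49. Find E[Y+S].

9.19

E[Y+S] = Σ_y Σ_s (y+s) · P(Y=y)P(S=s)
 = 5·0.1785 + 9·0.1715 + 7·0.1734 + 11·0.1666 + 10·0.1581 + 14·0.1519
 = 0.8925 + 1.5435 + 1.2138 + 1.8326 + 1.581 + 2.1266
 = 9.19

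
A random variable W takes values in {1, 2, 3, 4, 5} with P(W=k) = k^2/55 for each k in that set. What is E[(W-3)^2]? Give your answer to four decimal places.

2.2545

E[(W-3)^2] = Σ (w-3)^2·P(W=w)
 = 4·1/55 + 1·4/55 + 0·9/55 + 1·16/55 + 4·5/11
 = 4/55 + 4/55 + 0 + 16/55 + 20/11
 = 124/55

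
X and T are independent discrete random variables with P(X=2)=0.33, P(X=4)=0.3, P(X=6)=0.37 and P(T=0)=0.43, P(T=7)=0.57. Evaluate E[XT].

E[XT] = Σ_x Σ_t xt · P(X=x)P(T=t)
 = 0·0.1419 + 14·0.1881 + 0·0.129 + 28·0.171 + 0·0.1591 + 42·0.2109
 = 0 + 2.6334 + 0 + 4.788 + 0 + 8.8578
 = 16.2792

16.2792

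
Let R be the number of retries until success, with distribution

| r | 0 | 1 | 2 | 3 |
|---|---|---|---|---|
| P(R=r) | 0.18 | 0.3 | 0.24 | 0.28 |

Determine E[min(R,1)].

0.82

E[min(R,1)] = Σ min(r,1)·P(R=r)
 = 0·0.18 + 1·0.3 + 1·0.24 + 1·0.28
 = 0 + 0.3 + 0.24 + 0.28
 = 0.82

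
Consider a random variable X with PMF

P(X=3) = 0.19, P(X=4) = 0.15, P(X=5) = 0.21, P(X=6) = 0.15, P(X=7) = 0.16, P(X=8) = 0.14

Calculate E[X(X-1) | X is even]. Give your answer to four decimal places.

P(X is even) = 0.15 + 0.15 + 0.14 = 0.44.
E[X(X-1) | X is even] = [12·0.15 + 30·0.15 + 56·0.14] / 0.44
 = 14.14 / 0.44
 = 707/22

32.1364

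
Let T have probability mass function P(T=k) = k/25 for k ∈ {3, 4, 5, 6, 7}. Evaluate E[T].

E[T] = Σ t·P(T=t)
 = 3·3/25 + 4·4/25 + 5·1/5 + 6·6/25 + 7·7/25
 = 9/25 + 16/25 + 1 + 36/25 + 49/25
 = 27/5

5.4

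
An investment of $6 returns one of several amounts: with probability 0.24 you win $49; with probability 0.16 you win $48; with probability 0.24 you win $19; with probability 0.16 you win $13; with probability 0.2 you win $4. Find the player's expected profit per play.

20.88

E[payout] = 49·0.24 + 48·0.16 + 19·0.24 + 13·0.16 + 4·0.2
 = 11.76 + 7.68 + 4.56 + 2.08 + 0.8
 = 26.88
Net = 26.88 - 6 = 20.88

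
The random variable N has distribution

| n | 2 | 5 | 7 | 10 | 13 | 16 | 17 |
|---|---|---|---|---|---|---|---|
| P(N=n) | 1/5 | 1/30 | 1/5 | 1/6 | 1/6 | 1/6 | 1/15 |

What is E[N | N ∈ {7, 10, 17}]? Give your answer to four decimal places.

P(N ∈ {7, 10, 17}) = 1/5 + 1/6 + 1/15 = 13/30.
E[N | N ∈ {7, 10, 17}] = [7·1/5 + 10·1/6 + 17·1/15] / (13/30)
 = 21/5 / (13/30)
 = 126/13

9.6923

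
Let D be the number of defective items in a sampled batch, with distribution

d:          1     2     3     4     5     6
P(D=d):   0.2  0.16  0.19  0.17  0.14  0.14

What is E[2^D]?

18.72

E[2^D] = Σ 2^d·P(D=d)
 = 2·0.2 + 4·0.16 + 8·0.19 + 16·0.17 + 32·0.14 + 64·0.14
 = 0.4 + 0.64 + 1.52 + 2.72 + 4.48 + 8.96
 = 18.72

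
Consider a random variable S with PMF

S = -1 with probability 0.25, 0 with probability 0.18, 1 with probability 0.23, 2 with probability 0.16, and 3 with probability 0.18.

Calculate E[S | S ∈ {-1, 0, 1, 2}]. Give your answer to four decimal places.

0.3659

P(S ∈ {-1, 0, 1, 2}) = 0.25 + 0.18 + 0.23 + 0.16 = 0.82.
E[S | S ∈ {-1, 0, 1, 2}] = [(-1)·0.25 + 0·0.18 + 1·0.23 + 2·0.16] / 0.82
 = 0.3 / 0.82
 = 15/41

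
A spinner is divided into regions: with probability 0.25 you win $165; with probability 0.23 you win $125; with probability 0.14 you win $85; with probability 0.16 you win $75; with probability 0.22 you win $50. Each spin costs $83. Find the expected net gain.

21.9

E[payout] = 165·0.25 + 125·0.23 + 85·0.14 + 75·0.16 + 50·0.22
 = 41.25 + 28.75 + 11.9 + 12 + 11
 = 104.9
Net = 104.9 - 83 = 21.9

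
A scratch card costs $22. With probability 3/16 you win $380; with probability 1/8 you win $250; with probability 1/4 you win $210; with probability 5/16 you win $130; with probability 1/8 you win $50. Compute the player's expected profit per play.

E[payout] = 380·3/16 + 250·1/8 + 210·1/4 + 130·5/16 + 50·1/8
 = 285/4 + 125/4 + 105/2 + 325/8 + 25/4
 = 1615/8
Net = 1615/8 - 22 = 1439/8

179.875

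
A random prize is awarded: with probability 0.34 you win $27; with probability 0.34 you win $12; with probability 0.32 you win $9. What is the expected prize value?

16.14

E[payout] = 27·0.34 + 12·0.34 + 9·0.32
 = 9.18 + 4.08 + 2.88
 = 16.14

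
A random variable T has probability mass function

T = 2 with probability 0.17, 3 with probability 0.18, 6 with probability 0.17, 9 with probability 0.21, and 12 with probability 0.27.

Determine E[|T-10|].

4.05

E[|T-10|] = Σ |t-10|·P(T=t)
 = 8·0.17 + 7·0.18 + 4·0.17 + 1·0.21 + 2·0.27
 = 1.36 + 1.26 + 0.68 + 0.21 + 0.54
 = 4.05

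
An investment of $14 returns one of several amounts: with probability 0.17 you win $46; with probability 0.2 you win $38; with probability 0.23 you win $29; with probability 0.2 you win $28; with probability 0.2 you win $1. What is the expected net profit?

E[payout] = 46·0.17 + 38·0.2 + 29·0.23 + 28·0.2 + 1·0.2
 = 7.82 + 7.6 + 6.67 + 5.6 + 0.2
 = 27.89
Net = 27.89 - 14 = 13.89

13.89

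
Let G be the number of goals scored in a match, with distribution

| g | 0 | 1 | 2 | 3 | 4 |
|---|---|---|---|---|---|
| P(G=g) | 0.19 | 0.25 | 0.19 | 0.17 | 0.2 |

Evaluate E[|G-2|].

1.2

E[|G-2|] = Σ |g-2|·P(G=g)
 = 2·0.19 + 1·0.25 + 0·0.19 + 1·0.17 + 2·0.2
 = 0.38 + 0.25 + 0 + 0.17 + 0.4
 = 1.2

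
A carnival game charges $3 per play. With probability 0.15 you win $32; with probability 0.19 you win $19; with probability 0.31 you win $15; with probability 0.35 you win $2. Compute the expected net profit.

10.76

E[payout] = 32·0.15 + 19·0.19 + 15·0.31 + 2·0.35
 = 4.8 + 3.61 + 4.65 + 0.7
 = 13.76
Net = 13.76 - 3 = 10.76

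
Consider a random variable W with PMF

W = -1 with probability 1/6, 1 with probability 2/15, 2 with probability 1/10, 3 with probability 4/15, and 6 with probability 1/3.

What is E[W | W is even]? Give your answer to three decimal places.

P(W is even) = 1/10 + 1/3 = 13/30.
E[W | W is even] = [2·1/10 + 6·1/3] / (13/30)
 = 11/5 / (13/30)
 = 66/13

5.077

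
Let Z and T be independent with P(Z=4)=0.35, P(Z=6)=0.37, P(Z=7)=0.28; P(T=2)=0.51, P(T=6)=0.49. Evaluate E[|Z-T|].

2.306

E[|Z-T|] = Σ_z Σ_t |z-t| · P(Z=z)P(T=t)
 = 2·0.1785 + 2·0.1715 + 4·0.1887 + 0·0.1813 + 5·0.1428 + 1·0.1372
 = 0.357 + 0.343 + 0.7548 + 0 + 0.714 + 0.1372
 = 2.306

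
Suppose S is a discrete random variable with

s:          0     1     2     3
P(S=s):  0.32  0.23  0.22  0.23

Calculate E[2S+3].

E[2S+3] = Σ (2s+3)·P(S=s)
 = 3·0.32 + 5·0.23 + 7·0.22 + 9·0.23
 = 0.96 + 1.15 + 1.54 + 2.07
 = 5.72

5.72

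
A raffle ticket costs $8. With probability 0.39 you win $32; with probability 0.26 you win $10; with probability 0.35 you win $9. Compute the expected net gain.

E[payout] = 32·0.39 + 10·0.26 + 9·0.35
 = 12.48 + 2.6 + 3.15
 = 18.23
Net = 18.23 - 8 = 10.23

10.23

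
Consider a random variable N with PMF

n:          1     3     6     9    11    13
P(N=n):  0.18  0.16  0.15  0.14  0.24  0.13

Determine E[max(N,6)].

8.53

E[max(N,6)] = Σ max(n,6)·P(N=n)
 = 6·0.18 + 6·0.16 + 6·0.15 + 9·0.14 + 11·0.24 + 13·0.13
 = 1.08 + 0.96 + 0.9 + 1.26 + 2.64 + 1.69
 = 8.53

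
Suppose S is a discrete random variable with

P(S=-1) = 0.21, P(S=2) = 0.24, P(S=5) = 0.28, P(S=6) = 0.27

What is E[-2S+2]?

E[-2S+2] = Σ (-2s+2)·P(S=s)
 = 4·0.21 + (-2)·0.24 + (-8)·0.28 + (-10)·0.27
 = 0.84 + (-0.48) + (-2.24) + (-2.7)
 = -4.58

-4.58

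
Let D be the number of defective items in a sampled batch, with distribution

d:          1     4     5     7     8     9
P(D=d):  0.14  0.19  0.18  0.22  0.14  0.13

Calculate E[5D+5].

33.15

E[5D+5] = Σ (5d+5)·P(D=d)
 = 10·0.14 + 25·0.19 + 30·0.18 + 40·0.22 + 45·0.14 + 50·0.13
 = 1.4 + 4.75 + 5.4 + 8.8 + 6.3 + 6.5
 = 33.15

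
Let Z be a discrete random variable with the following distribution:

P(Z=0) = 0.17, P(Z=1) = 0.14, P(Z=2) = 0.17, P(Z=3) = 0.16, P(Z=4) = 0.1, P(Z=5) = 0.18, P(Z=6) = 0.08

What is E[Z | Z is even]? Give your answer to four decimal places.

P(Z is even) = 0.17 + 0.17 + 0.1 + 0.08 = 0.52.
E[Z | Z is even] = [0·0.17 + 2·0.17 + 4·0.1 + 6·0.08] / 0.52
 = 1.22 / 0.52
 = 61/26

2.3462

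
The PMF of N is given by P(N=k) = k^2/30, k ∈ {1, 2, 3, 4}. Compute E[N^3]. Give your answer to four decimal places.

43.3333

E[N^3] = Σ n^3·P(N=n)
 = 1·1/30 + 8·2/15 + 27·3/10 + 64·8/15
 = 1/30 + 16/15 + 81/10 + 512/15
 = 130/3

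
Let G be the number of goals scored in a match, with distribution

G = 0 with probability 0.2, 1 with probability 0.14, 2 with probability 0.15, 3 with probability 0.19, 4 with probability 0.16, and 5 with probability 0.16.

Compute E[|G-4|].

E[|G-4|] = Σ |g-4|·P(G=g)
 = 4·0.2 + 3·0.14 + 2·0.15 + 1·0.19 + 0·0.16 + 1·0.16
 = 0.8 + 0.42 + 0.3 + 0.19 + 0 + 0.16
 = 1.87

1.87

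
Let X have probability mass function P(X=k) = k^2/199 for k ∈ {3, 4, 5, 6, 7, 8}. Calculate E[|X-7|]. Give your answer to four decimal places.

E[|X-7|] = Σ |x-7|·P(X=x)
 = 4·9/199 + 3·16/199 + 2·25/199 + 1·36/199 + 0·49/199 + 1·64/199
 = 36/199 + 48/199 + 50/199 + 36/199 + 0 + 64/199
 = 234/199

1.1759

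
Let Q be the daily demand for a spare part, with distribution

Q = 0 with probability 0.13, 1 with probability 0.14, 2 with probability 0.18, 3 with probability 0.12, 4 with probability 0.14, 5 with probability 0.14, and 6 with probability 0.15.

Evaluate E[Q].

E[Q] = Σ q·P(Q=q)
 = 0·0.13 + 1·0.14 + 2·0.18 + 3·0.12 + 4·0.14 + 5·0.14 + 6·0.15
 = 0 + 0.14 + 0.36 + 0.36 + 0.56 + 0.7 + 0.9
 = 3.02

3.02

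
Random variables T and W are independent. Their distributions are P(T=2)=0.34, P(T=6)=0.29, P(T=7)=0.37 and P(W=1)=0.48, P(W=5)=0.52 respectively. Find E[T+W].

8.09

E[T+W] = Σ_t Σ_w (t+w) · P(T=t)P(W=w)
 = 3·0.1632 + 7·0.1768 + 7·0.1392 + 11·0.1508 + 8·0.1776 + 12·0.1924
 = 0.4896 + 1.2376 + 0.9744 + 1.6588 + 1.4208 + 2.3088
 = 8.09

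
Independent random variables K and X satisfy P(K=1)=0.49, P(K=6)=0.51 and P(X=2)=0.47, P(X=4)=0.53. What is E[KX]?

E[KX] = Σ_k Σ_x kx · P(K=k)P(X=x)
 = 2·0.2303 + 4·0.2597 + 12·0.2397 + 24·0.2703
 = 0.4606 + 1.0388 + 2.8764 + 6.4872
 = 10.863

10.863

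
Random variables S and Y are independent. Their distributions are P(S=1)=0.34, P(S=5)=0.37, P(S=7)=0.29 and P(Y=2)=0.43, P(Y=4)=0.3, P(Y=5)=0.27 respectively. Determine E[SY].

E[SY] = Σ_s Σ_y sy · P(S=s)P(Y=y)
 = 2·0.1462 + 4·0.102 + 5·0.0918 + 10·0.1591 + 20·0.111 + 25·0.0999 + 14·0.1247 + 28·0.087 + 35·0.0783
 = 0.2924 + 0.408 + 0.459 + 1.591 + 2.22 + 2.4975 + 1.7458 + 2.436 + 2.7405
 = 14.3902

14.3902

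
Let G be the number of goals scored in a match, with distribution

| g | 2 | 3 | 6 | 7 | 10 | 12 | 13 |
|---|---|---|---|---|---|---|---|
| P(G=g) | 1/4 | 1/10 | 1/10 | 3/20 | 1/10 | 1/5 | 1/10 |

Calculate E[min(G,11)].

6.75

E[min(G,11)] = Σ min(g,11)·P(G=g)
 = 2·1/4 + 3·1/10 + 6·1/10 + 7·3/20 + 10·1/10 + 11·1/5 + 11·1/10
 = 1/2 + 3/10 + 3/5 + 21/20 + 1 + 11/5 + 11/10
 = 27/4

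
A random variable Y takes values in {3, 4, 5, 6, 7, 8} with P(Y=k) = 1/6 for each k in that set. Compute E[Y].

E[Y] = Σ y·P(Y=y)
 = 3·1/6 + 4·1/6 + 5·1/6 + 6·1/6 + 7·1/6 + 8·1/6
 = 1/2 + 2/3 + 5/6 + 1 + 7/6 + 4/3
 = 11/2

5.5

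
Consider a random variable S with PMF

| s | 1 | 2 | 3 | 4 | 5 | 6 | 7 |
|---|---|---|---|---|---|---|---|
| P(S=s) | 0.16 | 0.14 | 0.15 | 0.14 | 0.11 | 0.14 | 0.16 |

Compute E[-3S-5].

-16.88

E[-3S-5] = Σ (-3s-5)·P(S=s)
 = (-8)·0.16 + (-11)·0.14 + (-14)·0.15 + (-17)·0.14 + (-20)·0.11 + (-23)·0.14 + (-26)·0.16
 = (-1.28) + (-1.54) + (-2.1) + (-2.38) + (-2.2) + (-3.22) + (-4.16)
 = -16.88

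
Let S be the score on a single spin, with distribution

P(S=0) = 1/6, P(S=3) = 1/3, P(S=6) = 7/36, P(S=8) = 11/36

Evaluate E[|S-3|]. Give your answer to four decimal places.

2.6111

E[|S-3|] = Σ |s-3|·P(S=s)
 = 3·1/6 + 0·1/3 + 3·7/36 + 5·11/36
 = 1/2 + 0 + 7/12 + 55/36
 = 47/18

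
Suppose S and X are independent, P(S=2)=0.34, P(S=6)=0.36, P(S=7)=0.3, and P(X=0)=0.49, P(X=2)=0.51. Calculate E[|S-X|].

E[|S-X|] = Σ_s Σ_x |s-x| · P(S=s)P(X=x)
 = 2·0.1666 + 0·0.1734 + 6·0.1764 + 4·0.1836 + 7·0.147 + 5·0.153
 = 0.3332 + 0 + 1.0584 + 0.7344 + 1.029 + 0.765
 = 3.92

3.92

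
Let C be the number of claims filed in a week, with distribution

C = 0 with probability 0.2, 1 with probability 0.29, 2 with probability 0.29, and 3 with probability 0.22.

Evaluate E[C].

E[C] = Σ c·P(C=c)
 = 0·0.2 + 1·0.29 + 2·0.29 + 3·0.22
 = 0 + 0.29 + 0.58 + 0.66
 = 1.53

1.53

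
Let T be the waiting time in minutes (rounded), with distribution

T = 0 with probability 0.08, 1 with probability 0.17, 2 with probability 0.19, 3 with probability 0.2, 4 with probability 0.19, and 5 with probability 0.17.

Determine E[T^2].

10.02

E[T^2] = Σ t^2·P(T=t)
 = 0·0.08 + 1·0.17 + 4·0.19 + 9·0.2 + 16·0.19 + 25·0.17
 = 0 + 0.17 + 0.76 + 1.8 + 3.04 + 4.25
 = 10.02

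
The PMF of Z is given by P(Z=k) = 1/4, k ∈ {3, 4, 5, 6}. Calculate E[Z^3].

E[Z^3] = Σ z^3·P(Z=z)
 = 27·1/4 + 64·1/4 + 125·1/4 + 216·1/4
 = 27/4 + 16 + 125/4 + 54
 = 108

108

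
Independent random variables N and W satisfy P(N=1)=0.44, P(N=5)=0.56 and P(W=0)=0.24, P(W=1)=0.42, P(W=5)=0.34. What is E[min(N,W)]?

1.5216

E[min(N,W)] = Σ_n Σ_w min(n,w) · P(N=n)P(W=w)
 = 0·0.1056 + 1·0.1848 + 1·0.1496 + 0·0.1344 + 1·0.2352 + 5·0.1904
 = 0 + 0.1848 + 0.1496 + 0 + 0.2352 + 0.952
 = 1.5216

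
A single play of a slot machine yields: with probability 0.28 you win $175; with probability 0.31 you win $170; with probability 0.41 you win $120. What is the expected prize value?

E[payout] = 175·0.28 + 170·0.31 + 120·0.41
 = 49 + 52.7 + 49.2
 = 150.9

150.9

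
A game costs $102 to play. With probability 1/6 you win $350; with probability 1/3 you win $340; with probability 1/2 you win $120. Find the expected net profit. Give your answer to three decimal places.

E[payout] = 350·1/6 + 340·1/3 + 120·1/2
 = 175/3 + 340/3 + 60
 = 695/3
Net = 695/3 - 102 = 389/3

129.667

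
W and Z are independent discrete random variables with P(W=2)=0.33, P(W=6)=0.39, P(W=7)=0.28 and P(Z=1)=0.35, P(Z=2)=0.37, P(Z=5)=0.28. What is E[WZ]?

12.3504

E[WZ] = Σ_w Σ_z wz · P(W=w)P(Z=z)
 = 2·0.1155 + 4·0.1221 + 10·0.0924 + 6·0.1365 + 12·0.1443 + 30·0.1092 + 7·0.098 + 14·0.1036 + 35·0.0784
 = 0.231 + 0.4884 + 0.924 + 0.819 + 1.7316 + 3.276 + 0.686 + 1.4504 + 2.744
 = 12.3504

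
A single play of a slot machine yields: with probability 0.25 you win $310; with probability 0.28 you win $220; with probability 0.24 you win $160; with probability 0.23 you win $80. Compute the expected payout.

E[payout] = 310·0.25 + 220·0.28 + 160·0.24 + 80·0.23
 = 77.5 + 61.6 + 38.4 + 18.4
 = 195.9

195.9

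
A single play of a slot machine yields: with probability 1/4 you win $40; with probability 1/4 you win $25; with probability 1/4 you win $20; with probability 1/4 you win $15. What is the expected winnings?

E[payout] = 40·1/4 + 25·1/4 + 20·1/4 + 15·1/4
 = 10 + 25/4 + 5 + 15/4
 = 25

25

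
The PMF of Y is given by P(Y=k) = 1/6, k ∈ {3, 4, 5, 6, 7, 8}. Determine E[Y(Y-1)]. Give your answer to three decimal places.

E[Y(Y-1)] = Σ y(y-1)·P(Y=y)
 = 6·1/6 + 12·1/6 + 20·1/6 + 30·1/6 + 42·1/6 + 56·1/6
 = 1 + 2 + 10/3 + 5 + 7 + 28/3
 = 83/3

27.667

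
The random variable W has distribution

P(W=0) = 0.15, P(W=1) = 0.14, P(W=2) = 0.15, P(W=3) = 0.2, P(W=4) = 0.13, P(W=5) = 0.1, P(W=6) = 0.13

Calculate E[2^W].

16.23

E[2^W] = Σ 2^w·P(W=w)
 = 1·0.15 + 2·0.14 + 4·0.15 + 8·0.2 + 16·0.13 + 32·0.1 + 64·0.13
 = 0.15 + 0.28 + 0.6 + 1.6 + 2.08 + 3.2 + 8.32
 = 16.23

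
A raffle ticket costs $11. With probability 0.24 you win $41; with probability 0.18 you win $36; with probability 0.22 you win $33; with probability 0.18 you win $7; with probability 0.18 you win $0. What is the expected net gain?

E[payout] = 41·0.24 + 36·0.18 + 33·0.22 + 7·0.18 + 0·0.18
 = 9.84 + 6.48 + 7.26 + 1.26 + 0
 = 24.84
Net = 24.84 - 11 = 13.84

13.84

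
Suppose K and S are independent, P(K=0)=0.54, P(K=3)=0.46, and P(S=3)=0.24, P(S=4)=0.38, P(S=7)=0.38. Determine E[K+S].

6.28

E[K+S] = Σ_k Σ_s (k+s) · P(K=k)P(S=s)
 = 3·0.1296 + 4·0.2052 + 7·0.2052 + 6·0.1104 + 7·0.1748 + 10·0.1748
 = 0.3888 + 0.8208 + 1.4364 + 0.6624 + 1.2236 + 1.748
 = 6.28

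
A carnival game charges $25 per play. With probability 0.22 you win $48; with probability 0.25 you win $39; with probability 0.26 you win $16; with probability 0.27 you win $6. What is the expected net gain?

E[payout] = 48·0.22 + 39·0.25 + 16·0.26 + 6·0.27
 = 10.56 + 9.75 + 4.16 + 1.62
 = 26.09
Net = 26.09 - 25 = 1.09

1.09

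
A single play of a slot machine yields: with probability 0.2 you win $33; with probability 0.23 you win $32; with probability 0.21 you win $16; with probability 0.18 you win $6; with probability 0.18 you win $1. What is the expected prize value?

E[payout] = 33·0.2 + 32·0.23 + 16·0.21 + 6·0.18 + 1·0.18
 = 6.6 + 7.36 + 3.36 + 1.08 + 0.18
 = 18.58

18.58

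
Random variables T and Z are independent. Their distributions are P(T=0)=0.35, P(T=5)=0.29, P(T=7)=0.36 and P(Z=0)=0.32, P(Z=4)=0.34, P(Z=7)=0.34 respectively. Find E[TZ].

E[TZ] = Σ_t Σ_z tz · P(T=t)P(Z=z)
 = 0·0.112 + 0·0.119 + 0·0.119 + 0·0.0928 + 20·0.0986 + 35·0.0986 + 0·0.1152 + 28·0.1224 + 49·0.1224
 = 0 + 0 + 0 + 0 + 1.972 + 3.451 + 0 + 3.4272 + 5.9976
 = 14.8478

14.8478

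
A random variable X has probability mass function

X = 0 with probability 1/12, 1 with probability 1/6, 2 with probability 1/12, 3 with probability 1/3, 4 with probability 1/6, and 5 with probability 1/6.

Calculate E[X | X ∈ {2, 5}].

4

P(X ∈ {2, 5}) = 1/12 + 1/6 = 1/4.
E[X | X ∈ {2, 5}] = [2·1/12 + 5·1/6] / (1/4)
 = 1 / (1/4)
 = 4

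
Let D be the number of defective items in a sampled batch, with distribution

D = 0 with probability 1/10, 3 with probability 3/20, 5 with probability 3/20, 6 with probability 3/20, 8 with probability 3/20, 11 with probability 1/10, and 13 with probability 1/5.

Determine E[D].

E[D] = Σ d·P(D=d)
 = 0·1/10 + 3·3/20 + 5·3/20 + 6·3/20 + 8·3/20 + 11·1/10 + 13·1/5
 = 0 + 9/20 + 3/4 + 9/10 + 6/5 + 11/10 + 13/5
 = 7

7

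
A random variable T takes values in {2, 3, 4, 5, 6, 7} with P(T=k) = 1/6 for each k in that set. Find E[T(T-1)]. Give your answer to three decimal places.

E[T(T-1)] = Σ t(t-1)·P(T=t)
 = 2·1/6 + 6·1/6 + 12·1/6 + 20·1/6 + 30·1/6 + 42·1/6
 = 1/3 + 1 + 2 + 10/3 + 5 + 7
 = 56/3

18.667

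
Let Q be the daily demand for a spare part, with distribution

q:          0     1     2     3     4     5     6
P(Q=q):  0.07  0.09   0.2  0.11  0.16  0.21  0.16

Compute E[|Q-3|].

E[|Q-3|] = Σ |q-3|·P(Q=q)
 = 3·0.07 + 2·0.09 + 1·0.2 + 0·0.11 + 1·0.16 + 2·0.21 + 3·0.16
 = 0.21 + 0.18 + 0.2 + 0 + 0.16 + 0.42 + 0.48
 = 1.65

1.65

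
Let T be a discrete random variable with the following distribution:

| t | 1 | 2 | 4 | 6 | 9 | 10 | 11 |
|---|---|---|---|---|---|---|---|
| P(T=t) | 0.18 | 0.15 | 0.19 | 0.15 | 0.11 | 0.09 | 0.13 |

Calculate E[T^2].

E[T^2] = Σ t^2·P(T=t)
 = 1·0.18 + 4·0.15 + 16·0.19 + 36·0.15 + 81·0.11 + 100·0.09 + 121·0.13
 = 0.18 + 0.6 + 3.04 + 5.4 + 8.91 + 9 + 15.73
 = 42.86

42.86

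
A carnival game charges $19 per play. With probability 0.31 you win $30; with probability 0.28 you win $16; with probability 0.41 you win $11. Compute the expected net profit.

-0.71

E[payout] = 30·0.31 + 16·0.28 + 11·0.41
 = 9.3 + 4.48 + 4.51
 = 18.29
Net = 18.29 - 19 = -0.71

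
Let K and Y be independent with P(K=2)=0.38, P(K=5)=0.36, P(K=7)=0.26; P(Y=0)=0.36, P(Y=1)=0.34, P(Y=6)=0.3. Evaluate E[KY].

9.3732

E[KY] = Σ_k Σ_y ky · P(K=k)P(Y=y)
 = 0·0.1368 + 2·0.1292 + 12·0.114 + 0·0.1296 + 5·0.1224 + 30·0.108 + 0·0.0936 + 7·0.0884 + 42·0.078
 = 0 + 0.2584 + 1.368 + 0 + 0.612 + 3.24 + 0 + 0.6188 + 3.276
 = 9.3732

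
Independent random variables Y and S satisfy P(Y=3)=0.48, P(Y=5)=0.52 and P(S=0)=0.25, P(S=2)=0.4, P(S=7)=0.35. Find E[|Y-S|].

2.862

E[|Y-S|] = Σ_y Σ_s |y-s| · P(Y=y)P(S=s)
 = 3·0.12 + 1·0.192 + 4·0.168 + 5·0.13 + 3·0.208 + 2·0.182
 = 0.36 + 0.192 + 0.672 + 0.65 + 0.624 + 0.364
 = 2.862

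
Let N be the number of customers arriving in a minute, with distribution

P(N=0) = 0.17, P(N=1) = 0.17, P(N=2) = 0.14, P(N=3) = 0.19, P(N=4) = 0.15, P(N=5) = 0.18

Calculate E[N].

E[N] = Σ n·P(N=n)
 = 0·0.17 + 1·0.17 + 2·0.14 + 3·0.19 + 4·0.15 + 5·0.18
 = 0 + 0.17 + 0.28 + 0.57 + 0.6 + 0.9
 = 2.52

2.52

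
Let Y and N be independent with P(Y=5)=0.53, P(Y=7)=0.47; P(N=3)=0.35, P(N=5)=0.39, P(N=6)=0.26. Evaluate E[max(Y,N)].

E[max(Y,N)] = Σ_y Σ_n max(y,n) · P(Y=y)P(N=n)
 = 5·0.1855 + 5·0.2067 + 6·0.1378 + 7·0.1645 + 7·0.1833 + 7·0.1222
 = 0.9275 + 1.0335 + 0.8268 + 1.1515 + 1.2831 + 0.8554
 = 6.0778

6.0778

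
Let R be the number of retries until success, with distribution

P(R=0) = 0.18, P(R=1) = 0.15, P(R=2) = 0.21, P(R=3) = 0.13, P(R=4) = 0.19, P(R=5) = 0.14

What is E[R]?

E[R] = Σ r·P(R=r)
 = 0·0.18 + 1·0.15 + 2·0.21 + 3·0.13 + 4·0.19 + 5·0.14
 = 0 + 0.15 + 0.42 + 0.39 + 0.76 + 0.7
 = 2.42

2.42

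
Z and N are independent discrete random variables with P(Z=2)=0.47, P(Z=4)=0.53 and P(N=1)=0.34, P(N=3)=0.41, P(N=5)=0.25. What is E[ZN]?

8.6292

E[ZN] = Σ_z Σ_n zn · P(Z=z)P(N=n)
 = 2·0.1598 + 6·0.1927 + 10·0.1175 + 4·0.1802 + 12·0.2173 + 20·0.1325
 = 0.3196 + 1.1562 + 1.175 + 0.7208 + 2.6076 + 2.65
 = 8.6292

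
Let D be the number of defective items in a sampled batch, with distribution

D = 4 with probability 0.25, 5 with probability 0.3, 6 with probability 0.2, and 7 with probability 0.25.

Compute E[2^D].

58.4

E[2^D] = Σ 2^d·P(D=d)
 = 16·0.25 + 32·0.3 + 64·0.2 + 128·0.25
 = 4 + 9.6 + 12.8 + 32
 = 58.4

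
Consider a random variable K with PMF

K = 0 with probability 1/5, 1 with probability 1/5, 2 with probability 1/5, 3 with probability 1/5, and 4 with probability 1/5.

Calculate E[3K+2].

E[3K+2] = Σ (3k+2)·P(K=k)
 = 2·1/5 + 5·1/5 + 8·1/5 + 11·1/5 + 14·1/5
 = 2/5 + 1 + 8/5 + 11/5 + 14/5
 = 8

8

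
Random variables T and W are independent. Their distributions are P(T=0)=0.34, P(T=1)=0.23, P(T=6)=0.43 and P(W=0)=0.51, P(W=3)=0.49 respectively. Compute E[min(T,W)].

E[min(T,W)] = Σ_t Σ_w min(t,w) · P(T=t)P(W=w)
 = 0·0.1734 + 0·0.1666 + 0·0.1173 + 1·0.1127 + 0·0.2193 + 3·0.2107
 = 0 + 0 + 0 + 0.1127 + 0 + 0.6321
 = 0.7448

0.7448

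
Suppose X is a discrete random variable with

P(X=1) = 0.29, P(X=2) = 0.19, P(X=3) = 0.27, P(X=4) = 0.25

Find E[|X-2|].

1.06

E[|X-2|] = Σ |x-2|·P(X=x)
 = 1·0.29 + 0·0.19 + 1·0.27 + 2·0.25
 = 0.29 + 0 + 0.27 + 0.5
 = 1.06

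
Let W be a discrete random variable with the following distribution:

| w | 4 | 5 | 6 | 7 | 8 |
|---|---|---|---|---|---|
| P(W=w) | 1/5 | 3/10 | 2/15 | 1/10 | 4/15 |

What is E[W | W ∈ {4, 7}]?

5

P(W ∈ {4, 7}) = 1/5 + 1/10 = 3/10.
E[W | W ∈ {4, 7}] = [4·1/5 + 7·1/10] / (3/10)
 = 3/2 / (3/10)
 = 5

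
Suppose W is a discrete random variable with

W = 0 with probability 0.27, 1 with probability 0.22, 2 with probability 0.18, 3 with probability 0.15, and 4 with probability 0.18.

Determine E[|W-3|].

E[|W-3|] = Σ |w-3|·P(W=w)
 = 3·0.27 + 2·0.22 + 1·0.18 + 0·0.15 + 1·0.18
 = 0.81 + 0.44 + 0.18 + 0 + 0.18
 = 1.61

1.61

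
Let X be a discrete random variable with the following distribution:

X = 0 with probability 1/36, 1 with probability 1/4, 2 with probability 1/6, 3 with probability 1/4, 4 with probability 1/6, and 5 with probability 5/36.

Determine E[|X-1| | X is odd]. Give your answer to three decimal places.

1.652

P(X is odd) = 1/4 + 1/4 + 5/36 = 23/36.
E[|X-1| | X is odd] = [0·1/4 + 2·1/4 + 4·5/36] / (23/36)
 = 19/18 / (23/36)
 = 38/23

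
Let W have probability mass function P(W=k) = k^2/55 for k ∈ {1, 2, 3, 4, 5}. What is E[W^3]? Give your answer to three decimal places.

E[W^3] = Σ w^3·P(W=w)
 = 1·1/55 + 8·4/55 + 27·9/55 + 64·16/55 + 125·5/11
 = 1/55 + 32/55 + 243/55 + 1024/55 + 625/11
 = 885/11

80.455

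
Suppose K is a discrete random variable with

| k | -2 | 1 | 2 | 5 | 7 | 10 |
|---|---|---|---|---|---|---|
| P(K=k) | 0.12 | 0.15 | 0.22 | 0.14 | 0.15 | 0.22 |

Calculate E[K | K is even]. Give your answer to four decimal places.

P(K is even) = 0.12 + 0.22 + 0.22 = 0.56.
E[K | K is even] = [(-2)·0.12 + 2·0.22 + 10·0.22] / 0.56
 = 2.4 / 0.56
 = 30/7

4.2857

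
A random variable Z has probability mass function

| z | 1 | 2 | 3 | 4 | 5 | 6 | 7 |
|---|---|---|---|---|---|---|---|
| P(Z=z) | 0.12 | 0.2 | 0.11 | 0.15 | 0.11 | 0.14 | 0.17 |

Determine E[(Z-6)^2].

E[(Z-6)^2] = Σ (z-6)^2·P(Z=z)
 = 25·0.12 + 16·0.2 + 9·0.11 + 4·0.15 + 1·0.11 + 0·0.14 + 1·0.17
 = 3 + 3.2 + 0.99 + 0.6 + 0.11 + 0 + 0.17
 = 8.07

8.07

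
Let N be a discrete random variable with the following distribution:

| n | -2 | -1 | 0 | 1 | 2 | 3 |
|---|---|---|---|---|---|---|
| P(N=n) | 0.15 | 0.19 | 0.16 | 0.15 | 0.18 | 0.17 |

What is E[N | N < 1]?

-0.98

P(N < 1) = 0.15 + 0.19 + 0.16 = 0.5.
E[N | N < 1] = [(-2)·0.15 + (-1)·0.19 + 0·0.16] / 0.5
 = -0.49 / 0.5
 = -49/50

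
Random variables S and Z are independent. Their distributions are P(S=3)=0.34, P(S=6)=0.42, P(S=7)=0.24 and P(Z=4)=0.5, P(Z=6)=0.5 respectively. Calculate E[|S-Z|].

E[|S-Z|] = Σ_s Σ_z |s-z| · P(S=s)P(Z=z)
 = 1·0.17 + 3·0.17 + 2·0.21 + 0·0.21 + 3·0.12 + 1·0.12
 = 0.17 + 0.51 + 0.42 + 0 + 0.36 + 0.12
 = 1.58

1.58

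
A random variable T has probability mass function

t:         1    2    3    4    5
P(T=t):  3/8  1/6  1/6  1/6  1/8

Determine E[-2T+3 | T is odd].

-1.5

P(T is odd) = 3/8 + 1/6 + 1/8 = 2/3.
E[-2T+3 | T is odd] = [1·3/8 + (-3)·1/6 + (-7)·1/8] / (2/3)
 = -1 / (2/3)
 = -3/2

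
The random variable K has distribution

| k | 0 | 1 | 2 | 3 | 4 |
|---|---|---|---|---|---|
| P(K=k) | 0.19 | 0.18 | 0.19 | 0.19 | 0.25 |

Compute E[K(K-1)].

4.52

E[K(K-1)] = Σ k(k-1)·P(K=k)
 = 0·0.19 + 0·0.18 + 2·0.19 + 6·0.19 + 12·0.25
 = 0 + 0 + 0.38 + 1.14 + 3
 = 4.52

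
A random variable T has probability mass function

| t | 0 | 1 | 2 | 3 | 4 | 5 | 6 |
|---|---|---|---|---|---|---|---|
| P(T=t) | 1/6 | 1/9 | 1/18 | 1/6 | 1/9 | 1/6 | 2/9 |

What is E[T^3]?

E[T^3] = Σ t^3·P(T=t)
 = 0·1/6 + 1·1/9 + 8·1/18 + 27·1/6 + 64·1/9 + 125·1/6 + 216·2/9
 = 0 + 1/9 + 4/9 + 9/2 + 64/9 + 125/6 + 48
 = 81

81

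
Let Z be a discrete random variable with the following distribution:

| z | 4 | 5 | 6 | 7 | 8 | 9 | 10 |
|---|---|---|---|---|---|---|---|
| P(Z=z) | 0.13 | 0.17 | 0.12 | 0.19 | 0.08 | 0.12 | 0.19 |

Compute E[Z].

E[Z] = Σ z·P(Z=z)
 = 4·0.13 + 5·0.17 + 6·0.12 + 7·0.19 + 8·0.08 + 9·0.12 + 10·0.19
 = 0.52 + 0.85 + 0.72 + 1.33 + 0.64 + 1.08 + 1.9
 = 7.04

7.04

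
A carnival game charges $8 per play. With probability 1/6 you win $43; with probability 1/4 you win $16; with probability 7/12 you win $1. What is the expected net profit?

3.75

E[payout] = 43·1/6 + 16·1/4 + 1·7/12
 = 43/6 + 4 + 7/12
 = 47/4
Net = 47/4 - 8 = 15/4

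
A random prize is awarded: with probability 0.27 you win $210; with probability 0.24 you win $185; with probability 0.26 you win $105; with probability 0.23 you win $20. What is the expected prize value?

133

E[payout] = 210·0.27 + 185·0.24 + 105·0.26 + 20·0.23
 = 56.7 + 44.4 + 27.3 + 4.6
 = 133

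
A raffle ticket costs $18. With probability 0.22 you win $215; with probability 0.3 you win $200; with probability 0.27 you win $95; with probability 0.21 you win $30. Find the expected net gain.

E[payout] = 215·0.22 + 200·0.3 + 95·0.27 + 30·0.21
 = 47.3 + 60 + 25.65 + 6.3
 = 139.25
Net = 139.25 - 18 = 121.25

121.25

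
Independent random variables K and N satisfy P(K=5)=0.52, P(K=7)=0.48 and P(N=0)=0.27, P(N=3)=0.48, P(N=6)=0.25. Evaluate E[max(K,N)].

6.09

E[max(K,N)] = Σ_k Σ_n max(k,n) · P(K=k)P(N=n)
 = 5·0.1404 + 5·0.2496 + 6·0.13 + 7·0.1296 + 7·0.2304 + 7·0.12
 = 0.702 + 1.248 + 0.78 + 0.9072 + 1.6128 + 0.84
 = 6.09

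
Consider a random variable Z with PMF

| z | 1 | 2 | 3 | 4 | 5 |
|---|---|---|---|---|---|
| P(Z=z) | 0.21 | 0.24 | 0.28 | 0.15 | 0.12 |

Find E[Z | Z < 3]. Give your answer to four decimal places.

1.5333

P(Z < 3) = 0.21 + 0.24 = 0.45.
E[Z | Z < 3] = [1·0.21 + 2·0.24] / 0.45
 = 0.69 / 0.45
 = 23/15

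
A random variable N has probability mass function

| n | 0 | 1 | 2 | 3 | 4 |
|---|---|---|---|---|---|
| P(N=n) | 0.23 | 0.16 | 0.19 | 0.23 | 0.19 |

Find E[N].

1.99

E[N] = Σ n·P(N=n)
 = 0·0.23 + 1·0.16 + 2·0.19 + 3·0.23 + 4·0.19
 = 0 + 0.16 + 0.38 + 0.69 + 0.76
 = 1.99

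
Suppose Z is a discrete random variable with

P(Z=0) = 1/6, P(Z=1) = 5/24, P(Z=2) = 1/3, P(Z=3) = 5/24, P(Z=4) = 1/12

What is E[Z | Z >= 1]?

2.2

P(Z >= 1) = 5/24 + 1/3 + 5/24 + 1/12 = 5/6.
E[Z | Z >= 1] = [1·5/24 + 2·1/3 + 3·5/24 + 4·1/12] / (5/6)
 = 11/6 / (5/6)
 = 11/5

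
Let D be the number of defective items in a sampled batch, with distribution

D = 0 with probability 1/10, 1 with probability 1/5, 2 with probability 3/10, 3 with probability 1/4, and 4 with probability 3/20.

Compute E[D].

E[D] = Σ d·P(D=d)
 = 0·1/10 + 1·1/5 + 2·3/10 + 3·1/4 + 4·3/20
 = 0 + 1/5 + 3/5 + 3/4 + 3/5
 = 43/20

2.15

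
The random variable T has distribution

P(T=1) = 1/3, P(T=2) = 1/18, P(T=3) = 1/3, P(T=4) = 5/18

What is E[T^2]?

8

E[T^2] = Σ t^2·P(T=t)
 = 1·1/3 + 4·1/18 + 9·1/3 + 16·5/18
 = 1/3 + 2/9 + 3 + 40/9
 = 8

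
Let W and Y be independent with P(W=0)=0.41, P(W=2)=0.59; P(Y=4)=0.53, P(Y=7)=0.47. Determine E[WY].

6.3838

E[WY] = Σ_w Σ_y wy · P(W=w)P(Y=y)
 = 0·0.2173 + 0·0.1927 + 8·0.3127 + 14·0.2773
 = 0 + 0 + 2.5016 + 3.8822
 = 6.3838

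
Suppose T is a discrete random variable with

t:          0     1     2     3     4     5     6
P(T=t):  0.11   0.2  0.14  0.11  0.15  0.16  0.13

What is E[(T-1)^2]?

7.85

E[(T-1)^2] = Σ (t-1)^2·P(T=t)
 = 1·0.11 + 0·0.2 + 1·0.14 + 4·0.11 + 9·0.15 + 16·0.16 + 25·0.13
 = 0.11 + 0 + 0.14 + 0.44 + 1.35 + 2.56 + 3.25
 = 7.85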